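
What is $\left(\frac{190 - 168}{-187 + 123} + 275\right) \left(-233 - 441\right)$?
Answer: $- \frac{2961893}{16} \approx -1.8512 \cdot 10^{5}$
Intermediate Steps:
$\left(\frac{190 - 168}{-187 + 123} + 275\right) \left(-233 - 441\right) = \left(\frac{22}{-64} + 275\right) \left(-674\right) = \left(22 \left(- \frac{1}{64}\right) + 275\right) \left(-674\right) = \left(- \frac{11}{32} + 275\right) \left(-674\right) = \frac{8789}{32} \left(-674\right) = - \frac{2961893}{16}$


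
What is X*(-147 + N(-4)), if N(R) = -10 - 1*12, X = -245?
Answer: 41405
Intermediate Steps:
N(R) = -22 (N(R) = -10 - 12 = -22)
X*(-147 + N(-4)) = -245*(-147 - 22) = -245*(-169) = 41405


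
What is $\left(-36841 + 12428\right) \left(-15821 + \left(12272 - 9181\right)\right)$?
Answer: $310777490$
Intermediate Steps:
$\left(-36841 + 12428\right) \left(-15821 + \left(12272 - 9181\right)\right) = - 24413 \left(-15821 + 3091\right) = \left(-24413\right) \left(-12730\right) = 310777490$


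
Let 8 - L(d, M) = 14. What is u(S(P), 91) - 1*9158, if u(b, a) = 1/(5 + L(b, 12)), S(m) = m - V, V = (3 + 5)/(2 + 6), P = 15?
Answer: -9159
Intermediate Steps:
L(d, M) = -6 (L(d, M) = 8 - 1*14 = 8 - 14 = -6)
V = 1 (V = 8/8 = 8*(⅛) = 1)
S(m) = -1 + m (S(m) = m - 1*1 = m - 1 = -1 + m)
u(b, a) = -1 (u(b, a) = 1/(5 - 6) = 1/(-1) = -1)
u(S(P), 91) - 1*9158 = -1 - 1*9158 = -1 - 9158 = -9159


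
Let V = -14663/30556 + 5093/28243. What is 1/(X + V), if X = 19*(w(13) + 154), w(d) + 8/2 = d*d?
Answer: 1863916/11296636549 ≈ 0.00016500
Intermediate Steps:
w(d) = -4 + d**2 (w(d) = -4 + d*d = -4 + d**2)
V = -558327/1863916 (V = -14663*1/30556 + 5093*(1/28243) = -14663/30556 + 11/61 = -558327/1863916 ≈ -0.29955)
X = 6061 (X = 19*((-4 + 13**2) + 154) = 19*((-4 + 169) + 154) = 19*(165 + 154) = 19*319 = 6061)
1/(X + V) = 1/(6061 - 558327/1863916) = 1/(11296636549/1863916) = 1863916/11296636549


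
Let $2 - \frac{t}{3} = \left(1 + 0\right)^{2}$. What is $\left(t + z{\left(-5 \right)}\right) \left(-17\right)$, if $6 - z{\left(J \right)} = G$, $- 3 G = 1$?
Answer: $- \frac{476}{3} \approx -158.67$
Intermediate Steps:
$t = 3$ ($t = 6 - 3 \left(1 + 0\right)^{2} = 6 - 3 \cdot 1^{2} = 6 - 3 = 3$)
$G = - \frac{1}{3}$ ($G = \left(- \frac{1}{3}\right) 1 = - \frac{1}{3} \approx -0.33333$)
$z{\left(J \right)} = \frac{19}{3}$ ($z{\left(J \right)} = 6 - - \frac{1}{3} = 6 + \frac{1}{3} = \frac{19}{3}$)
$\left(t + z{\left(-5 \right)}\right) \left(-17\right) = \left(3 + \frac{19}{3}\right) \left(-17\right) = \frac{28}{3} \left(-17\right) = - \frac{476}{3}$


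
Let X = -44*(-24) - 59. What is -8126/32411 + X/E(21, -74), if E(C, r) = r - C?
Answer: -33085737/3079045 ≈ -10.745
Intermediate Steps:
X = 997 (X = 1056 - 59 = 997)
-8126/32411 + X/E(21, -74) = -8126/32411 + 997/(-74 - 1*21) = -8126*1/32411 + 997/(-74 - 21) = -8126/32411 + 997/(-95) = -8126/32411 + 997*(-1/95) = -8126/32411 - 997/95 = -33085737/3079045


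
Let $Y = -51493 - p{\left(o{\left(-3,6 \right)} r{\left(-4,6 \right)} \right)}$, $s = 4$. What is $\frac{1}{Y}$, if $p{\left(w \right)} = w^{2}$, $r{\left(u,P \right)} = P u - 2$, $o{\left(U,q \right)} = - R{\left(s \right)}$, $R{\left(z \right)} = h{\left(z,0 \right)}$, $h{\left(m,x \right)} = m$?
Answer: $- \frac{1}{62309} \approx -1.6049 \cdot 10^{-5}$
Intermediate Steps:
$R{\left(z \right)} = z$
$o{\left(U,q \right)} = -4$ ($o{\left(U,q \right)} = \left(-1\right) 4 = -4$)
$r{\left(u,P \right)} = -2 + P u$
$Y = -62309$ ($Y = -51493 - \left(- 4 \left(-2 + 6 \left(-4\right)\right)\right)^{2} = -51493 - \left(- 4 \left(-2 - 24\right)\right)^{2} = -51493 - \left(\left(-4\right) \left(-26\right)\right)^{2} = -51493 - 104^{2} = -51493 - 10816 = -62309$)
$\frac{1}{Y} = \frac{1}{-62309} = - \frac{1}{62309}$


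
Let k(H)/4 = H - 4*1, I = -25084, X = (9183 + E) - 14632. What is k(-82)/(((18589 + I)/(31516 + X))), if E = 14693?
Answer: 2804288/1299 ≈ 2158.8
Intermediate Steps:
X = 9244 (X = (9183 + 14693) - 14632 = 23876 - 14632 = 9244)
k(H) = -16 + 4*H (k(H) = 4*(H - 4*1) = 4*(H - 4) = 4*(-4 + H) = -16 + 4*H)
k(-82)/(((18589 + I)/(31516 + X))) = (-16 + 4*(-82))/(((18589 - 25084)/(31516 + 9244))) = (-16 - 328)/((-6495/40760)) = -344/((-6495*1/40760)) = -344/(-1299/8152) = -344*(-8152/1299) = 2804288/1299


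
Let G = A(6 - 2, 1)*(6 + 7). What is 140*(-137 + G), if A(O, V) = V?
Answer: -17360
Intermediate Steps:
G = 13 (G = 1*(6 + 7) = 1*13 = 13)
140*(-137 + G) = 140*(-137 + 13) = 140*(-124) = -17360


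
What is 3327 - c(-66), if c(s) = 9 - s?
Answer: 3252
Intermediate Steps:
3327 - c(-66) = 3327 - (9 - 1*(-66)) = 3327 - (9 + 66) = 3327 - 1*75 = 3327 - 75 = 3252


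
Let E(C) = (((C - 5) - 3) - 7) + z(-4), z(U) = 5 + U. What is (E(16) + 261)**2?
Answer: 69169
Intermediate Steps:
E(C) = -14 + C (E(C) = (((C - 5) - 3) - 7) + (5 - 4) = (((-5 + C) - 3) - 7) + 1 = ((-8 + C) - 7) + 1 = (-15 + C) + 1 = -14 + C)
(E(16) + 261)**2 = ((-14 + 16) + 261)**2 = (2 + 261)**2 = 263**2 = 69169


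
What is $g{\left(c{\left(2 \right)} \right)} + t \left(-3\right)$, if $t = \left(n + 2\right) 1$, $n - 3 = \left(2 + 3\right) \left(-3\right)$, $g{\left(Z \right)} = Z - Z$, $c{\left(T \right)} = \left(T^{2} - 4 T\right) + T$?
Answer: $30$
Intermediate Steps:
$c{\left(T \right)} = T^{2} - 3 T$
$g{\left(Z \right)} = 0$
$n = -12$ ($n = 3 + \left(2 + 3\right) \left(-3\right) = 3 + 5 \left(-3\right) = 3 - 15 = -12$)
$t = -10$ ($t = \left(-12 + 2\right) 1 = \left(-10\right) 1 = -10$)
$g{\left(c{\left(2 \right)} \right)} + t \left(-3\right) = 0 - -30 = 0 + 30 = 30$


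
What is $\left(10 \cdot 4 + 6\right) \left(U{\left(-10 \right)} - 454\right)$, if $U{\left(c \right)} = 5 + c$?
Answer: $-21114$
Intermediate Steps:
$\left(10 \cdot 4 + 6\right) \left(U{\left(-10 \right)} - 454\right) = \left(10 \cdot 4 + 6\right) \left(\left(5 - 10\right) - 454\right) = \left(40 + 6\right) \left(-5 - 454\right) = 46 \left(-459\right) = -21114$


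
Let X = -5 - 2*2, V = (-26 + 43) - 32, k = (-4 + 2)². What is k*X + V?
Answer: -51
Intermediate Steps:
k = 4 (k = (-2)² = 4)
V = -15 (V = 17 - 32 = -15)
X = -9 (X = -5 - 4 = -9)
k*X + V = 4*(-9) - 15 = -36 - 15 = -51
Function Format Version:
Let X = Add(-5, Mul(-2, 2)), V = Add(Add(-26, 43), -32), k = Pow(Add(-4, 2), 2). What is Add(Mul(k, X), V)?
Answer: -51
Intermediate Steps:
k = 4 (k = Pow(-2, 2) = 4)
V = -15 (V = Add(17, -32) = -15)
X = -9 (X = Add(-5, -4) = -9)
Add(Mul(k, X), V) = Add(Mul(4, -9), -15) = Add(-36, -15) = -51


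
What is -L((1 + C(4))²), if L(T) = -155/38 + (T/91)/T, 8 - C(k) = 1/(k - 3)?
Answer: 14067/3458 ≈ 4.0680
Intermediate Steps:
C(k) = 8 - 1/(-3 + k) (C(k) = 8 - 1/(k - 3) = 8 - 1/(-3 + k))
L(T) = -14067/3458 (L(T) = -155*1/38 + (T*(1/91))/T = -155/38 + (T/91)/T = -155/38 + 1/91 = -14067/3458)
-L((1 + C(4))²) = -1*(-14067/3458) = 14067/3458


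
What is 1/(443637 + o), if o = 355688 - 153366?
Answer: 1/645959 ≈ 1.5481e-6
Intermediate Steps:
o = 202322
1/(443637 + o) = 1/(443637 + 202322) = 1/645959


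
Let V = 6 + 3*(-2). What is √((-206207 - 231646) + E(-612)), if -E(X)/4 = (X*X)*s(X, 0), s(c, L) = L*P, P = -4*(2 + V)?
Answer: I*√437853 ≈ 661.71*I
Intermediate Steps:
V = 0 (V = 6 - 6 = 0)
P = -8 (P = -4*(2 + 0) = -4*2 = -8)
s(c, L) = -8*L (s(c, L) = L*(-8) = -8*L)
E(X) = 0 (E(X) = -4*X*X*(-8*0) = -4*X²*0 = -4*0 = 0)
√((-206207 - 231646) + E(-612)) = √((-206207 - 231646) + 0) = √(-437853 + 0) = √(-437853) = I*√437853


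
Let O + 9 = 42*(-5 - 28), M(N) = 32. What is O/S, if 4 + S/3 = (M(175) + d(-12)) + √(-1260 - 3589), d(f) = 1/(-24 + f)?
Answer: -16857180/7298353 + 602640*I*√4849/7298353 ≈ -2.3097 + 5.7499*I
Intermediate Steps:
O = -1395 (O = -9 + 42*(-5 - 28) = -9 + 42*(-33) = -9 - 1386 = -1395)
S = 1007/12 + 3*I*√4849 (S = -12 + 3*((32 + 1/(-24 - 12)) + √(-1260 - 3589)) = -12 + 3*((32 + 1/(-36)) + √(-4849)) = -12 + 3*((32 - 1/36) + I*√4849) = -12 + 3*(1151/36 + I*√4849) = -12 + (1151/12 + 3*I*√4849) = 1007/12 + 3*I*√4849 ≈ 83.917 + 208.9*I)
O/S = -1395/(1007/12 + 3*I*√4849)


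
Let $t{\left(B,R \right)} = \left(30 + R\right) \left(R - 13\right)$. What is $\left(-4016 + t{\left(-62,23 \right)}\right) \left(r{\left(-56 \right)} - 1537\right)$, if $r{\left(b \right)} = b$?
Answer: $5553198$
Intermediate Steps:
$t{\left(B,R \right)} = \left(-13 + R\right) \left(30 + R\right)$ ($t{\left(B,R \right)} = \left(30 + R\right) \left(-13 + R\right) = \left(-13 + R\right) \left(30 + R\right)$)
$\left(-4016 + t{\left(-62,23 \right)}\right) \left(r{\left(-56 \right)} - 1537\right) = \left(-4016 + \left(-390 + 23^{2} + 17 \cdot 23\right)\right) \left(-56 - 1537\right) = \left(-4016 + \left(-390 + 529 + 391\right)\right) \left(-1593\right) = \left(-4016 + 530\right) \left(-1593\right) = \left(-3486\right) \left(-1593\right) = 5553198$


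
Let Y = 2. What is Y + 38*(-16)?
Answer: -606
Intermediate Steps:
Y + 38*(-16) = 2 + 38*(-16) = 2 - 608 = -606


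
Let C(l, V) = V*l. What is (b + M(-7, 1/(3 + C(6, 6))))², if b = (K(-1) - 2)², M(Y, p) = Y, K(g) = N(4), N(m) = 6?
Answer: 81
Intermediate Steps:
K(g) = 6
b = 16 (b = (6 - 2)² = 4² = 16)
(b + M(-7, 1/(3 + C(6, 6))))² = (16 - 7)² = 9² = 81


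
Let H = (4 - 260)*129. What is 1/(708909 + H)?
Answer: 1/675885 ≈ 1.4795e-6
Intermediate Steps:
H = -33024 (H = -256*129 = -33024)
1/(708909 + H) = 1/(708909 - 33024) = 1/675885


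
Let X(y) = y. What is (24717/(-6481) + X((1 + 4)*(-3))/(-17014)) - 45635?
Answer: -5032488478913/110267734 ≈ -45639.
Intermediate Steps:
(24717/(-6481) + X((1 + 4)*(-3))/(-17014)) - 45635 = (24717/(-6481) + ((1 + 4)*(-3))/(-17014)) - 45635 = (24717*(-1/6481) + (5*(-3))*(-1/17014)) - 45635 = (-24717/6481 - 15*(-1/17014)) - 45635 = (-24717/6481 + 15/17014) - 45635 = -420437823/110267734 - 45635 = -5032488478913/110267734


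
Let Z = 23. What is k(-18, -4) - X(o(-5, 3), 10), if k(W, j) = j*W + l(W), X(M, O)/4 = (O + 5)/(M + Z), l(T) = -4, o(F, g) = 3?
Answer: 854/13 ≈ 65.692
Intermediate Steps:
X(M, O) = 4*(5 + O)/(23 + M) (X(M, O) = 4*((O + 5)/(M + 23)) = 4*((5 + O)/(23 + M)) = 4*(5 + O)/(23 + M))
k(W, j) = -4 + W*j (k(W, j) = j*W - 4 = W*j - 4 = -4 + W*j)
k(-18, -4) - X(o(-5, 3), 10) = (-4 - 18*(-4)) - 4*(5 + 10)/(23 + 3) = (-4 + 72) - 4*15/26 = 68 - 4*15/26 = 68 - 1*30/13 = 68 - 30/13 = 854/13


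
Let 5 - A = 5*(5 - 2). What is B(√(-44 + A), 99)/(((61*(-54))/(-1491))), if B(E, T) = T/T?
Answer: 497/1098 ≈ 0.45264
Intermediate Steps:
A = -10 (A = 5 - 5*(5 - 2) = 5 - 5*3 = 5 - 1*15 = 5 - 15 = -10)
B(E, T) = 1
B(√(-44 + A), 99)/(((61*(-54))/(-1491))) = 1/((61*(-54))/(-1491)) = 1/(-3294*(-1/1491)) = 1/(1098/497) = 1*(497/1098) = 497/1098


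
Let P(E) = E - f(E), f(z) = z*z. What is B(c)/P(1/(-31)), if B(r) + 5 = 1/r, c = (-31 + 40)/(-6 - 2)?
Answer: 50933/288 ≈ 176.85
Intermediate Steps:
f(z) = z**2
c = -9/8 (c = 9/(-8) = 9*(-1/8) = -9/8 ≈ -1.1250)
B(r) = -5 + 1/r
P(E) = E - E**2
B(c)/P(1/(-31)) = (-5 + 1/(-9/8))/(((1 - 1/(-31))/(-31))) = (-5 - 8/9)/((-(1 - 1*(-1/31))/31)) = -53*(-31/(1 + 1/31))/9 = -53/(9*((-1/31*32/31))) = -53/(9*(-32/961)) = -53/9*(-961/32) = 50933/288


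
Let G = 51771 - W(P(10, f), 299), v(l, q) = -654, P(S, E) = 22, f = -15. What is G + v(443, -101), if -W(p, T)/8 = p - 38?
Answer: 50989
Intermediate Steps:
W(p, T) = 304 - 8*p (W(p, T) = -8*(p - 38) = -8*(-38 + p) = 304 - 8*p)
G = 51643 (G = 51771 - (304 - 8*22) = 51771 - (304 - 176) = 51771 - 1*128 = 51771 - 128 = 51643)
G + v(443, -101) = 51643 - 654 = 50989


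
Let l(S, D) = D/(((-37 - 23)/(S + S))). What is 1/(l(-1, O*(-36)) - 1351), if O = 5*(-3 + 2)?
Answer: -1/1345 ≈ -0.00074349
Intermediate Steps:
O = -5 (O = 5*(-1) = -5)
l(S, D) = -D*S/30 (l(S, D) = D/((-60*1/(2*S))) = D/((-30/S)) = D*(-S/30) = -D*S/30)
1/(l(-1, O*(-36)) - 1351) = 1/(-1/30*(-5*(-36))*(-1) - 1351) = 1/(-1/30*180*(-1) - 1351) = 1/(6 - 1351) = 1/(-1345) = -1/1345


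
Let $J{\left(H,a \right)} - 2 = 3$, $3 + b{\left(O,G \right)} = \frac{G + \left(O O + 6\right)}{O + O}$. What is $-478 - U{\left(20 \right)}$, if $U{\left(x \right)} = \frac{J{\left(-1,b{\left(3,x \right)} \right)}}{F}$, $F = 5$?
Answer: $-479$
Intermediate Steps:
$b{\left(O,G \right)} = -3 + \frac{6 + G + O^{2}}{2 O}$ ($b{\left(O,G \right)} = -3 + \frac{G + \left(O O + 6\right)}{O + O} = -3 + \frac{G + \left(O^{2} + 6\right)}{2 O} = -3 + \left(G + \left(6 + O^{2}\right)\right) \frac{1}{2 O} = -3 + \left(6 + G + O^{2}\right) \frac{1}{2 O} = -3 + \frac{6 + G + O^{2}}{2 O}$)
$J{\left(H,a \right)} = 5$ ($J{\left(H,a \right)} = 2 + 3 = 5$)
$U{\left(x \right)} = 1$ ($U{\left(x \right)} = \frac{5}{5} = 5 \cdot \frac{1}{5} = 1$)
$-478 - U{\left(20 \right)} = -478 - 1 = -479$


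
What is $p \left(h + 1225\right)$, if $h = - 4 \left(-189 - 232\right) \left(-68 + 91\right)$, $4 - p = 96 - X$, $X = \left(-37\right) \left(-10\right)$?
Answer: $11108046$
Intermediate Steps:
$X = 370$
$p = 278$ ($p = 4 - \left(96 - 370\right) = 4 - -274 = 4 + 274 = 278$)
$h = 38732$ ($h = - 4 \left(-189 - 232\right) 23 = - 4 \left(\left(-421\right) 23\right) = \left(-4\right) \left(-9683\right) = 38732$)
$p \left(h + 1225\right) = 278 \left(38732 + 1225\right) = 278 \cdot 39957 = 11108046$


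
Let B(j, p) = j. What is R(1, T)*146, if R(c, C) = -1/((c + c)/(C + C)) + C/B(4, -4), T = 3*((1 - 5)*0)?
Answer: 0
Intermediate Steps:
T = 0 (T = 3*(-4*0) = 3*0 = 0)
R(c, C) = C/4 - C/c (R(c, C) = -1/((c + c)/(C + C)) + C/4 = -1/((2*c)/((2*C))) + C*(¼) = -1/((2*c)*(1/(2*C))) + C/4 = -1/(c/C) + C/4 = -C/c + C/4 = C/4 - C/c)
R(1, T)*146 = ((¼)*0 - 1*0/1)*146 = (0 - 1*0*1)*146 = (0 + 0)*146 = 0*146 = 0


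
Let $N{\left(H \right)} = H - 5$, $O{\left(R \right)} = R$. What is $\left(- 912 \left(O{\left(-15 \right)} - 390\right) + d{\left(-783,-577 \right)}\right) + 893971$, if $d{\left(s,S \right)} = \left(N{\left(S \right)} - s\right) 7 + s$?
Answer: $1263955$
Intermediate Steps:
$N{\left(H \right)} = -5 + H$ ($N{\left(H \right)} = H - 5 = -5 + H$)
$d{\left(s,S \right)} = -35 - 6 s + 7 S$ ($d{\left(s,S \right)} = \left(\left(-5 + S\right) - s\right) 7 + s = \left(-5 + S - s\right) 7 + s = \left(-35 - 7 s + 7 S\right) + s = -35 - 6 s + 7 S$)
$\left(- 912 \left(O{\left(-15 \right)} - 390\right) + d{\left(-783,-577 \right)}\right) + 893971 = \left(- 912 \left(-15 - 390\right) - -624\right) + 893971 = \left(- 912 \left(-15 + \left(0 - 390\right)\right) - -624\right) + 893971 = \left(- 912 \left(-15 - 390\right) + 624\right) + 893971 = \left(\left(-912\right) \left(-405\right) + 624\right) + 893971 = \left(369360 + 624\right) + 893971 = 369984 + 893971 = 1263955$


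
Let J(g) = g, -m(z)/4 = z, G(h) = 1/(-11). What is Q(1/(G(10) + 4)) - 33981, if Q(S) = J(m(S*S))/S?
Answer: -1461227/43 ≈ -33982.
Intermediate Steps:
G(h) = -1/11
m(z) = -4*z
Q(S) = -4*S (Q(S) = (-4*S*S)/S = (-4*S²)/S = -4*S)
Q(1/(G(10) + 4)) - 33981 = -4/(-1/11 + 4) - 33981 = -4/43/11 - 33981 = -4*11/43 - 33981 = -44/43 - 33981 = -1461227/43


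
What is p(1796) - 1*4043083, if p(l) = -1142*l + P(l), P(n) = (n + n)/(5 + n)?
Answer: -10975497523/1801 ≈ -6.0941e+6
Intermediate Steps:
P(n) = 2*n/(5 + n) (P(n) = (2*n)/(5 + n) = 2*n/(5 + n))
p(l) = -1142*l + 2*l/(5 + l)
p(1796) - 1*4043083 = 2*1796*(-2854 - 571*1796)/(5 + 1796) - 1*4043083 = 2*1796*(-2854 - 1025516)/1801 - 4043083 = 2*1796*(1/1801)*(-1028370) - 4043083 = -3693905040/1801 - 4043083 = -10975497523/1801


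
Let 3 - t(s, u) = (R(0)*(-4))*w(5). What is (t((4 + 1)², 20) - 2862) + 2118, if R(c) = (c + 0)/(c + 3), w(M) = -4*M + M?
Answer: -741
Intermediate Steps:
w(M) = -3*M
R(c) = c/(3 + c)
t(s, u) = 3 (t(s, u) = 3 - (0/(3 + 0))*(-4)*(-3*5) = 3 - (0/3)*(-4)*(-15) = 3 - (0*(⅓))*(-4)*(-15) = 3 - 0*(-4)*(-15) = 3 - 0*(-15) = 3 - 1*0 = 3 + 0 = 3)
(t((4 + 1)², 20) - 2862) + 2118 = (3 - 2862) + 2118 = -2859 + 2118 = -741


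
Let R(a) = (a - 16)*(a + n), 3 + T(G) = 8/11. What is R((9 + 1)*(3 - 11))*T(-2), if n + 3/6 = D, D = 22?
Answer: -140400/11 ≈ -12764.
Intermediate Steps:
T(G) = -25/11 (T(G) = -3 + 8/11 = -25/11)
n = 43/2 (n = -1/2 + 22 = 43/2 ≈ 21.500)
R(a) = (-16 + a)*(43/2 + a) (R(a) = (a - 16)*(a + 43/2) = (-16 + a)*(43/2 + a))
R((9 + 1)*(3 - 11))*T(-2) = (-344 + ((9 + 1)*(3 - 11))**2 + 11*((9 + 1)*(3 - 11))/2)*(-25/11) = (-344 + (10*(-8))**2 + 11*(10*(-8))/2)*(-25/11) = (-344 + (-80)**2 + (11/2)*(-80))*(-25/11) = (-344 + 6400 - 440)*(-25/11) = 5616*(-25/11) = -140400/11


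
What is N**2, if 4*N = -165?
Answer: 27225/16 ≈ 1701.6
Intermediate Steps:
N = -165/4 (N = (1/4)*(-165) = -165/4 ≈ -41.250)
N**2 = (-165/4)**2 = 27225/16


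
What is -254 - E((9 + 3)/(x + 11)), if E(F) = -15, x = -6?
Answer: -239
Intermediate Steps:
-254 - E((9 + 3)/(x + 11)) = -254 - 1*(-15) = -254 + 15 = -239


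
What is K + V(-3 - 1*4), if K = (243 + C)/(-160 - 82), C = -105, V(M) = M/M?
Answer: 52/121 ≈ 0.42975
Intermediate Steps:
V(M) = 1
K = -69/121 (K = (243 - 105)/(-160 - 82) = 138/(-242) = 138*(-1/242) = -69/121 ≈ -0.57025)
K + V(-3 - 1*4) = -69/121 + 1 = 52/121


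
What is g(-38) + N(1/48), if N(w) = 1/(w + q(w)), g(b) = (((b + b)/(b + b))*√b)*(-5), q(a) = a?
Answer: 24 - 5*I*√38 ≈ 24.0 - 30.822*I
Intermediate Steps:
g(b) = -5*√b (g(b) = (((2*b)/((2*b)))*√b)*(-5) = (((2*b)*(1/(2*b)))*√b)*(-5) = (1*√b)*(-5) = √b*(-5) = -5*√b)
N(w) = 1/(2*w) (N(w) = 1/(w + w) = 1/(2*w))
g(-38) + N(1/48) = -5*I*√38 + 1/(2*(1/48)) = -5*I*√38 + (½)*48 = -5*I*√38 + 24 = 24 - 5*I*√38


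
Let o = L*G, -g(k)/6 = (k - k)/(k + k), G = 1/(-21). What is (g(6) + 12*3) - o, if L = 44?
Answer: 800/21 ≈ 38.095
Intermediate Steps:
G = -1/21 ≈ -0.047619
g(k) = 0 (g(k) = -6*(k - k)/(k + k) = -0/(2*k) = -0*1/(2*k) = -6*0 = 0)
o = -44/21 (o = 44*(-1/21) = -44/21 ≈ -2.0952)
(g(6) + 12*3) - o = (0 + 12*3) - 1*(-44/21) = (0 + 36) + 44/21 = 36 + 44/21 = 800/21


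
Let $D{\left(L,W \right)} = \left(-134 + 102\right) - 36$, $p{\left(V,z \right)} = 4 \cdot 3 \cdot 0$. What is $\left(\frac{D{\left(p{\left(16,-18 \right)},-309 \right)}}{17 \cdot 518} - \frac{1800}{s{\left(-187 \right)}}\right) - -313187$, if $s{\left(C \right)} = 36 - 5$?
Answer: $\frac{2514112161}{8029} \approx 3.1313 \cdot 10^{5}$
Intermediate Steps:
$p{\left(V,z \right)} = 0$ ($p{\left(V,z \right)} = 12 \cdot 0 = 0$)
$D{\left(L,W \right)} = -68$ ($D{\left(L,W \right)} = -32 - 36 = -68$)
$s{\left(C \right)} = 31$ ($s{\left(C \right)} = 36 - 5 = 31$)
$\left(\frac{D{\left(p{\left(16,-18 \right)},-309 \right)}}{17 \cdot 518} - \frac{1800}{s{\left(-187 \right)}}\right) - -313187 = \left(- \frac{68}{17 \cdot 518} - \frac{1800}{31}\right) - -313187 = \left(- \frac{68}{8806} - \frac{1800}{31}\right) + 313187 = \left(\left(-68\right) \frac{1}{8806} - \frac{1800}{31}\right) + 313187 = \left(- \frac{2}{259} - \frac{1800}{31}\right) + 313187 = - \frac{466262}{8029} + 313187 = \frac{2514112161}{8029}$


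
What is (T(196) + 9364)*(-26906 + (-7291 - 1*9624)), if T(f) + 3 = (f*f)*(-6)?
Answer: 9690356835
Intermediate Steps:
T(f) = -3 - 6*f² (T(f) = -3 + (f*f)*(-6) = -3 + f²*(-6) = -3 - 6*f²)
(T(196) + 9364)*(-26906 + (-7291 - 1*9624)) = ((-3 - 6*196²) + 9364)*(-26906 + (-7291 - 1*9624)) = ((-3 - 6*38416) + 9364)*(-26906 + (-7291 - 9624)) = ((-3 - 230496) + 9364)*(-26906 - 16915) = (-230499 + 9364)*(-43821) = -221135*(-43821) = 9690356835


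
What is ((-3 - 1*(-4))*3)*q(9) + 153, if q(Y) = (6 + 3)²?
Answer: 396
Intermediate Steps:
q(Y) = 81 (q(Y) = 9² = 81)
((-3 - 1*(-4))*3)*q(9) + 153 = ((-3 - 1*(-4))*3)*81 + 153 = ((-3 + 4)*3)*81 + 153 = (1*3)*81 + 153 = 3*81 + 153 = 243 + 153 = 396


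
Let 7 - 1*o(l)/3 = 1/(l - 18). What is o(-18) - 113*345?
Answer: -467567/12 ≈ -38964.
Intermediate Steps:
o(l) = 21 - 3/(-18 + l) (o(l) = 21 - 3/(l - 18) = 21 - 3/(-18 + l))
o(-18) - 113*345 = 3*(-127 + 7*(-18))/(-18 - 18) - 113*345 = 3*(-127 - 126)/(-36) - 38985 = 3*(-1/36)*(-253) - 38985 = 253/12 - 38985 = -467567/12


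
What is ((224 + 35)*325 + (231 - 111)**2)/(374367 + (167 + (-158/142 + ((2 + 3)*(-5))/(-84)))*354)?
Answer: 97983550/430597291 ≈ 0.22755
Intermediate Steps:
((224 + 35)*325 + (231 - 111)**2)/(374367 + (167 + (-158/142 + ((2 + 3)*(-5))/(-84)))*354) = (259*325 + 120**2)/(374367 + (167 + (-158*1/142 + (5*(-5))*(-1/84)))*354) = (84175 + 14400)/(374367 + (167 + (-79/71 - 25*(-1/84)))*354) = 98575/(374367 + (167 + (-79/71 + 25/84))*354) = 98575/(374367 + (167 - 4861/5964)*354) = 98575/(374367 + (991127/5964)*354) = 98575/(374367 + 58476493/994) = 98575/(430597291/994) = 98575*(994/430597291) = 97983550/430597291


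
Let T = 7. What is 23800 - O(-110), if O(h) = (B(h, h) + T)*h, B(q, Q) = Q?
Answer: 12470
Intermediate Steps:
O(h) = h*(7 + h) (O(h) = (h + 7)*h = (7 + h)*h = h*(7 + h))
23800 - O(-110) = 23800 - (-110)*(7 - 110) = 23800 - (-110)*(-103) = 23800 - 1*11330 = 23800 - 11330 = 12470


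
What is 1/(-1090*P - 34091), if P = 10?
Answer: -1/44991 ≈ -2.2227e-5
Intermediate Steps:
1/(-1090*P - 34091) = 1/(-1090*10 - 34091) = 1/(-10900 - 34091) = 1/(-44991) = -1/44991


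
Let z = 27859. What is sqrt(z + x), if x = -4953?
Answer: sqrt(22906) ≈ 151.35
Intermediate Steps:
sqrt(z + x) = sqrt(27859 - 4953) = sqrt(22906)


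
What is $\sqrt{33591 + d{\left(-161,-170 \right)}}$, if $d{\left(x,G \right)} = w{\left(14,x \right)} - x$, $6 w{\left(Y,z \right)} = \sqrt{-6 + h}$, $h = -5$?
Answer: $\frac{\sqrt{1215072 + 6 i \sqrt{11}}}{6} \approx 183.72 + 0.0015044 i$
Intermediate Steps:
$w{\left(Y,z \right)} = \frac{i \sqrt{11}}{6}$ ($w{\left(Y,z \right)} = \frac{\sqrt{-6 - 5}}{6} = \frac{\sqrt{-11}}{6} = \frac{i \sqrt{11}}{6}$)
$d{\left(x,G \right)} = - x + \frac{i \sqrt{11}}{6}$ ($d{\left(x,G \right)} = \frac{i \sqrt{11}}{6} - x = - x + \frac{i \sqrt{11}}{6}$)
$\sqrt{33591 + d{\left(-161,-170 \right)}} = \sqrt{33591 + \left(\left(-1\right) \left(-161\right) + \frac{i \sqrt{11}}{6}\right)} = \sqrt{33591 + \left(161 + \frac{i \sqrt{11}}{6}\right)} = \sqrt{33752 + \frac{i \sqrt{11}}{6}}$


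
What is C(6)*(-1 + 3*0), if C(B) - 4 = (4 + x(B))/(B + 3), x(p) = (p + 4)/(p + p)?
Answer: -245/54 ≈ -4.5370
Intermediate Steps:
x(p) = (4 + p)/(2*p) (x(p) = (4 + p)/((2*p)) = (4 + p)*(1/(2*p)) = (4 + p)/(2*p))
C(B) = 4 + (4 + (4 + B)/(2*B))/(3 + B) (C(B) = 4 + (4 + (4 + B)/(2*B))/(B + 3) = 4 + (4 + (4 + B)/(2*B))/(3 + B))
C(6)*(-1 + 3*0) = ((1/2)*(4 + 6 + 8*6*(4 + 6))/(6*(3 + 6)))*(-1 + 3*0) = ((1/2)*(1/6)*(4 + 6 + 8*6*10)/9)*(-1 + 0) = ((1/2)*(1/6)*(1/9)*(4 + 6 + 480))*(-1) = ((1/2)*(1/6)*(1/9)*490)*(-1) = (245/54)*(-1) = -245/54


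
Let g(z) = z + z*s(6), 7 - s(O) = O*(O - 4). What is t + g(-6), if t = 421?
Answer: 445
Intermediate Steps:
s(O) = 7 - O*(-4 + O) (s(O) = 7 - O*(O - 4) = 7 - O*(-4 + O))
g(z) = -4*z (g(z) = z + z*(7 - 1*6² + 4*6) = z + z*(7 - 1*36 + 24) = z + z*(7 - 36 + 24) = z + z*(-5) = z - 5*z = -4*z)
t + g(-6) = 421 - 4*(-6) = 421 + 24 = 445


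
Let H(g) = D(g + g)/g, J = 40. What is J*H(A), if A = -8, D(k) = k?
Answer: 80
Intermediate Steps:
H(g) = 2 (H(g) = (g + g)/g = (2*g)/g = 2)
J*H(A) = 40*2 = 80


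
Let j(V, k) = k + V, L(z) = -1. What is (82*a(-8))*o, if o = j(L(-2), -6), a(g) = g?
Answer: 4592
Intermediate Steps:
j(V, k) = V + k
o = -7 (o = -1 - 6 = -7)
(82*a(-8))*o = (82*(-8))*(-7) = -656*(-7) = 4592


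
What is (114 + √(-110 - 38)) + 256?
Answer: 370 + 2*I*√37 ≈ 370.0 + 12.166*I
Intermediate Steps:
(114 + √(-110 - 38)) + 256 = (114 + √(-148)) + 256 = (114 + 2*I*√37) + 256 = 370 + 2*I*√37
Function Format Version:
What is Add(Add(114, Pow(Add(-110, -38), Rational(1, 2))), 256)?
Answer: Add(370, Mul(2, I, Pow(37, Rational(1, 2)))) ≈ Add(370.00, Mul(12.166, I))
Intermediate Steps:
Add(Add(114, Pow(Add(-110, -38), Rational(1, 2))), 256) = Add(Add(114, Pow(-148, Rational(1, 2))), 256) = Add(Add(114, Mul(2, I, Pow(37, Rational(1, 2)))), 256) = Add(370, Mul(2, I, Pow(37, Rational(1, 2))))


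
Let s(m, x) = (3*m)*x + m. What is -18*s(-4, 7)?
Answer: 1584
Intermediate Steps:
s(m, x) = m + 3*m*x (s(m, x) = 3*m*x + m = m + 3*m*x)
-18*s(-4, 7) = -(-72)*(1 + 3*7) = -(-72)*(1 + 21) = -(-72)*22 = -18*(-88) = 1584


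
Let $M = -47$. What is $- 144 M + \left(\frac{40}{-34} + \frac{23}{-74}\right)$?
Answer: $\frac{8512273}{1258} \approx 6766.5$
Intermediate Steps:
$- 144 M + \left(\frac{40}{-34} + \frac{23}{-74}\right) = \left(-144\right) \left(-47\right) + \left(\frac{40}{-34} + \frac{23}{-74}\right) = 6768 + \left(40 \left(- \frac{1}{34}\right) + 23 \left(- \frac{1}{74}\right)\right) = 6768 - \frac{1871}{1258} = \frac{8512273}{1258}$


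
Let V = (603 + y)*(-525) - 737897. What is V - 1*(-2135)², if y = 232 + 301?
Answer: -5892522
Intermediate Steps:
y = 533
V = -1334297 (V = (603 + 533)*(-525) - 737897 = 1136*(-525) - 737897 = -596400 - 737897 = -1334297)
V - 1*(-2135)² = -1334297 - 1*(-2135)² = -1334297 - 1*4558225 = -1334297 - 4558225 = -5892522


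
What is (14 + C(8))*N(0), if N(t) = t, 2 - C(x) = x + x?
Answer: 0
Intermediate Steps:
C(x) = 2 - 2*x (C(x) = 2 - (x + x) = 2 - 2*x)
(14 + C(8))*N(0) = (14 + (2 - 2*8))*0 = (14 + (2 - 16))*0 = (14 - 14)*0 = 0*0 = 0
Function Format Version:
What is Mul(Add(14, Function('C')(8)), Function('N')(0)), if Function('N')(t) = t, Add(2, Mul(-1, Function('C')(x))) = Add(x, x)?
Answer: 0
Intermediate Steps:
Function('C')(x) = Add(2, Mul(-2, x)) (Function('C')(x) = Add(2, Mul(-1, Add(x, x))) = Add(2, Mul(-1, Mul(2, x))) = Add(2, Mul(-2, x)))
Mul(Add(14, Function('C')(8)), Function('N')(0)) = Mul(Add(14, Add(2, Mul(-2, 8))), 0) = Mul(Add(14, Add(2, -16)), 0) = Mul(Add(14, -14), 0) = Mul(0, 0) = 0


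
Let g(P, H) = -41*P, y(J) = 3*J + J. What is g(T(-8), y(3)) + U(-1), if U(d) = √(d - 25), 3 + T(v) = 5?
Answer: -82 + I*√26 ≈ -82.0 + 5.099*I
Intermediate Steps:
T(v) = 2 (T(v) = -3 + 5 = 2)
y(J) = 4*J
U(d) = √(-25 + d)
g(T(-8), y(3)) + U(-1) = -41*2 + √(-25 - 1) = -82 + √(-26) = -82 + I*√26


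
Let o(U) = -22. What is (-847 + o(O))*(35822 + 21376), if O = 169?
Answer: -49705062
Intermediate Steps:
(-847 + o(O))*(35822 + 21376) = (-847 - 22)*(35822 + 21376) = -869*57198 = -49705062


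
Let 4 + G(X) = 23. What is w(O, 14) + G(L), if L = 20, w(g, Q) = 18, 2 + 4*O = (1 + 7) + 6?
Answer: 37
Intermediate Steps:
O = 3 (O = -½ + ((1 + 7) + 6)/4 = -½ + (8 + 6)/4 = -½ + (¼)*14 = -½ + 7/2 = 3)
G(X) = 19 (G(X) = -4 + 23 = 19)
w(O, 14) + G(L) = 18 + 19 = 37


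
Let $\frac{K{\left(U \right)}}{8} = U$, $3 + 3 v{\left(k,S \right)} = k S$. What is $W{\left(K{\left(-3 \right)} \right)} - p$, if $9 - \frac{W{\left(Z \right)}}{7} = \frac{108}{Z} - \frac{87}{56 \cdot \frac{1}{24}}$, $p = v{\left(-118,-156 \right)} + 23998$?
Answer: $- \frac{59555}{2} \approx -29778.0$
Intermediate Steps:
$v{\left(k,S \right)} = -1 + \frac{S k}{3}$ ($v{\left(k,S \right)} = -1 + \frac{k S}{3} = -1 + \frac{S k}{3}$)
$K{\left(U \right)} = 8 U$
$p = 30133$ ($p = \left(-1 + \frac{1}{3} \left(-156\right) \left(-118\right)\right) + 23998 = \left(-1 + 6136\right) + 23998 = 6135 + 23998 = 30133$)
$W{\left(Z \right)} = 324 - \frac{756}{Z}$ ($W{\left(Z \right)} = 63 - 7 \left(\frac{108}{Z} - \frac{87}{56 \cdot \frac{1}{24}}\right) = 63 - 7 \left(\frac{108}{Z} - \frac{87}{\frac{7}{3}}\right) = 63 - 7 \left(\frac{108}{Z} - \frac{261}{7}\right) = 63 - 7 \left(- \frac{261}{7} + \frac{108}{Z}\right) = 63 + \left(261 - \frac{756}{Z}\right) = 324 - \frac{756}{Z}$)
$W{\left(K{\left(-3 \right)} \right)} - p = \left(324 - \frac{756}{8 \left(-3\right)}\right) - 30133 = \left(324 - \frac{756}{-24}\right) - 30133 = \left(324 - - \frac{63}{2}\right) - 30133 = \left(324 + \frac{63}{2}\right) - 30133 = \frac{711}{2} - 30133 = - \frac{59555}{2}$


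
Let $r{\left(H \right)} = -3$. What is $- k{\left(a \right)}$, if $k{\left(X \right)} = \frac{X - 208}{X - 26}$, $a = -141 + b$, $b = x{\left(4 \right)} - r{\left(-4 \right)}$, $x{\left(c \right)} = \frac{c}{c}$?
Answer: $- \frac{345}{163} \approx -2.1166$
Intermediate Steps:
$x{\left(c \right)} = 1$
$b = 4$ ($b = 1 - -3 = 1 + 3 = 4$)
$a = -137$ ($a = -141 + 4 = -137$)
$k{\left(X \right)} = \frac{-208 + X}{-26 + X}$
$- k{\left(a \right)} = - \frac{-208 - 137}{-26 - 137} = - \frac{-345}{-163} = - \frac{\left(-1\right) \left(-345\right)}{163} = \left(-1\right) \frac{345}{163} = - \frac{345}{163}$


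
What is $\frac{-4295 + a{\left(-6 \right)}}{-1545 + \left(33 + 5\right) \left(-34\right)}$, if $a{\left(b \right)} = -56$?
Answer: $\frac{4351}{2837} \approx 1.5337$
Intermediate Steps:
$\frac{-4295 + a{\left(-6 \right)}}{-1545 + \left(33 + 5\right) \left(-34\right)} = \frac{-4295 - 56}{-1545 + \left(33 + 5\right) \left(-34\right)} = - \frac{4351}{-1545 + 38 \left(-34\right)} = - \frac{4351}{-1545 - 1292} = - \frac{4351}{-2837} = \left(-4351\right) \left(- \frac{1}{2837}\right) = \frac{4351}{2837}$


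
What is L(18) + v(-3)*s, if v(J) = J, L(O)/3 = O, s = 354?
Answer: -1008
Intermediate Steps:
L(O) = 3*O
L(18) + v(-3)*s = 3*18 - 3*354 = 54 - 1062 = -1008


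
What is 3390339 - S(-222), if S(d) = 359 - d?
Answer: 3389758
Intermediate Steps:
3390339 - S(-222) = 3390339 - (359 - 1*(-222)) = 3390339 - (359 + 222) = 3390339 - 1*581 = 3390339 - 581 = 3389758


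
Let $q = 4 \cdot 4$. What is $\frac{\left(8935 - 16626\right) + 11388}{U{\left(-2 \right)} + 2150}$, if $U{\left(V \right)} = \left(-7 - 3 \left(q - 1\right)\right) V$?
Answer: $\frac{3697}{2254} \approx 1.6402$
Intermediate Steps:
$q = 16$
$U{\left(V \right)} = - 52 V$ ($U{\left(V \right)} = \left(-7 - 3 \left(16 - 1\right)\right) V = \left(-7 - 45\right) V = - 52 V$)
$\frac{\left(8935 - 16626\right) + 11388}{U{\left(-2 \right)} + 2150} = \frac{\left(8935 - 16626\right) + 11388}{\left(-52\right) \left(-2\right) + 2150} = \frac{\left(8935 - 16626\right) + 11388}{104 + 2150} = \frac{-7691 + 11388}{2254} = 3697 \cdot \frac{1}{2254} = \frac{3697}{2254}$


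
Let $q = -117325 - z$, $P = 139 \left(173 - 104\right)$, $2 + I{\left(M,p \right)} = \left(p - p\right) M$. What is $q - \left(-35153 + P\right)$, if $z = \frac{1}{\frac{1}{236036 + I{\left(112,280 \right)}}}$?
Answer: $-327797$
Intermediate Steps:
$I{\left(M,p \right)} = -2$ ($I{\left(M,p \right)} = -2 + \left(p - p\right) M = -2 + 0 M = -2 + 0 = -2$)
$P = 9591$ ($P = 139 \cdot 69 = 9591$)
$z = 236034$ ($z = \frac{1}{\frac{1}{236036 - 2}} = \frac{1}{\frac{1}{236034}} = 236034$)
$q = -353359$ ($q = -117325 - 236034 = -353359$)
$q - \left(-35153 + P\right) = -353359 + \left(35153 - 9591\right) = -353359 + 25562 = -327797$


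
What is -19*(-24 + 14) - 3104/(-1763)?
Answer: 338074/1763 ≈ 191.76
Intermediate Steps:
-19*(-24 + 14) - 3104/(-1763) = -19*(-10) - 3104*(-1)/1763 = 190 - 1*(-3104/1763) = 190 + 3104/1763 = 338074/1763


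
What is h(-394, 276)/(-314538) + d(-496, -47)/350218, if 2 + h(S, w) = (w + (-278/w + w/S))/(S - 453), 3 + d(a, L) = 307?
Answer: 100933081494439/115296898961660724 ≈ 0.00087542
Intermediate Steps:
d(a, L) = 304 (d(a, L) = -3 + 307 = 304)
h(S, w) = -2 + (w - 278/w + w/S)/(-453 + S) (h(S, w) = -2 + (w + (-278/w + w/S))/(S - 453) = -2 + (w - 278/w + w/S)/(-453 + S))
h(-394, 276)/(-314538) + d(-496, -47)/350218 = ((276² - 278*(-394) - 394*276² - 2*276*(-394)² + 906*(-394)*276)/(-394*276*(-453 - 394)))/(-314538) + 304/350218 = -1/394*1/276*(76176 + 109532 - 394*76176 - 2*276*155236 - 98522064)/(-847)*(-1/314538) + 304*(1/350218) = -1/394*1/276*(-1/847)*(76176 + 109532 - 30013344 - 85690272 - 98522064)*(-1/314538) + 152/175109 = -1/394*1/276*(-1/847)*(-214039972)*(-1/314538) + 152/175109 = -53509993/23026542*(-1/314538) + 152/175109 = 53509993/7242722467596 + 152/175109 = 100933081494439/115296898961660724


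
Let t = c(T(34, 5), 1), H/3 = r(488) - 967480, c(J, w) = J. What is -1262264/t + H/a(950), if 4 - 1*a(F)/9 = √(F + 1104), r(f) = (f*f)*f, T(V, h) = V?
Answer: -5847761452/51969 - 57623396*√2054/3057 ≈ -9.6681e+5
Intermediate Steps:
r(f) = f³ (r(f) = f²*f = f³)
H = 345740376 (H = 3*(488³ - 967480) = 3*(116214272 - 967480) = 3*115246792 = 345740376)
t = 34
a(F) = 36 - 9*√(1104 + F) (a(F) = 36 - 9*√(F + 1104) = 36 - 9*√(1104 + F))
-1262264/t + H/a(950) = -1262264/34 + 345740376/(36 - 9*√(1104 + 950)) = -1262264*1/34 + 345740376/(36 - 9*√2054) = -631132/17 + 345740376/(36 - 9*√2054)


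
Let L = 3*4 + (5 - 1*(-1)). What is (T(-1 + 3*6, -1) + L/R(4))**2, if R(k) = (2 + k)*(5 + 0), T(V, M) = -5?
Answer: 484/25 ≈ 19.360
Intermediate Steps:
L = 18 (L = 12 + (5 + 1) = 12 + 6 = 18)
R(k) = 10 + 5*k (R(k) = (2 + k)*5 = 10 + 5*k)
(T(-1 + 3*6, -1) + L/R(4))**2 = (-5 + 18/(10 + 5*4))**2 = (-5 + 18/(10 + 20))**2 = (-5 + 18/30)**2 = (-5 + 18*(1/30))**2 = (-5 + 3/5)**2 = (-22/5)**2 = 484/25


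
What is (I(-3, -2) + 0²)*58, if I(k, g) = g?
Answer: -116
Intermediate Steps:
(I(-3, -2) + 0²)*58 = (-2 + 0²)*58 = (-2 + 0)*58 = -2*58 = -116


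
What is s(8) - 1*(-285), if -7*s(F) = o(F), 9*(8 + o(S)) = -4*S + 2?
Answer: 6019/21 ≈ 286.62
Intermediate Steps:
o(S) = -70/9 - 4*S/9 (o(S) = -8 + (-4*S + 2)/9 = -8 + (2 - 4*S)/9 = -8 + (2/9 - 4*S/9) = -70/9 - 4*S/9)
s(F) = 10/9 + 4*F/63 (s(F) = -(-70/9 - 4*F/9)/7 = 10/9 + 4*F/63)
s(8) - 1*(-285) = (10/9 + (4/63)*8) - 1*(-285) = (10/9 + 32/63) + 285 = 34/21 + 285 = 6019/21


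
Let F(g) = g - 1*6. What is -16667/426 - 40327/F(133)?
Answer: -19296011/54102 ≈ -356.66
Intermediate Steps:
F(g) = -6 + g (F(g) = g - 6 = -6 + g)
-16667/426 - 40327/F(133) = -16667/426 - 40327/(-6 + 133) = -16667*1/426 - 40327/127 = -16667/426 - 40327*1/127 = -16667/426 - 40327/127 = -19296011/54102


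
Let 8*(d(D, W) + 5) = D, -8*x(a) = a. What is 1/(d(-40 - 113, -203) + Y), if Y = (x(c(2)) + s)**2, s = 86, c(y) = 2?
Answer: 16/117263 ≈ 0.00013645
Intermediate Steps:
x(a) = -a/8
d(D, W) = -5 + D/8
Y = 117649/16 (Y = (-1/8*2 + 86)**2 = (-1/4 + 86)**2 = (343/4)**2 = 117649/16 ≈ 7353.1)
1/(d(-40 - 113, -203) + Y) = 1/((-5 + (-40 - 113)/8) + 117649/16) = 1/((-5 + (1/8)*(-153)) + 117649/16) = 1/((-5 - 153/8) + 117649/16) = 1/(-193/8 + 117649/16) = 1/(117263/16) = 16/117263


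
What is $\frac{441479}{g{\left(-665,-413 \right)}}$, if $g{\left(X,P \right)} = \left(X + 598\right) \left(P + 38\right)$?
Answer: $\frac{441479}{25125} \approx 17.571$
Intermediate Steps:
$g{\left(X,P \right)} = \left(38 + P\right) \left(598 + X\right)$ ($g{\left(X,P \right)} = \left(598 + X\right) \left(38 + P\right) = \left(38 + P\right) \left(598 + X\right)$)
$\frac{441479}{g{\left(-665,-413 \right)}} = \frac{441479}{22724 + 38 \left(-665\right) + 598 \left(-413\right) - -274645} = \frac{441479}{22724 - 25270 - 246974 + 274645} = \frac{441479}{25125}$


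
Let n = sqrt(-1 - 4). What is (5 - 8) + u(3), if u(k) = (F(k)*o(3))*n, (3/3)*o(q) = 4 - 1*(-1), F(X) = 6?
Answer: -3 + 30*I*sqrt(5) ≈ -3.0 + 67.082*I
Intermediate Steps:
o(q) = 5 (o(q) = 4 - 1*(-1) = 4 + 1 = 5)
n = I*sqrt(5) (n = sqrt(-5) = I*sqrt(5) ≈ 2.2361*I)
u(k) = 30*I*sqrt(5) (u(k) = (6*5)*(I*sqrt(5)) = 30*(I*sqrt(5)) = 30*I*sqrt(5))
(5 - 8) + u(3) = (5 - 8) + 30*I*sqrt(5) = -3 + 30*I*sqrt(5)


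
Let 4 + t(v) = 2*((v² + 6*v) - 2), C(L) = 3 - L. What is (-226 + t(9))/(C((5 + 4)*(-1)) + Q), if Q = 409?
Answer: 36/421 ≈ 0.085511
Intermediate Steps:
t(v) = -8 + 2*v² + 12*v (t(v) = -4 + 2*((v² + 6*v) - 2) = -4 + 2*(-2 + v² + 6*v) = -4 + (-4 + 2*v² + 12*v) = -8 + 2*v² + 12*v)
(-226 + t(9))/(C((5 + 4)*(-1)) + Q) = (-226 + (-8 + 2*9² + 12*9))/((3 - (5 + 4)*(-1)) + 409) = (-226 + (-8 + 2*81 + 108))/((3 - 9*(-1)) + 409) = (-226 + (-8 + 162 + 108))/((3 - 1*(-9)) + 409) = (-226 + 262)/((3 + 9) + 409) = 36/(12 + 409) = 36/421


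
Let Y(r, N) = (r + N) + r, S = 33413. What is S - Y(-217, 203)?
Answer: 33644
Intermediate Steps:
Y(r, N) = N + 2*r (Y(r, N) = (N + r) + r = N + 2*r)
S - Y(-217, 203) = 33413 - (203 + 2*(-217)) = 33413 - (203 - 434) = 33413 - 1*(-231) = 33413 + 231 = 33644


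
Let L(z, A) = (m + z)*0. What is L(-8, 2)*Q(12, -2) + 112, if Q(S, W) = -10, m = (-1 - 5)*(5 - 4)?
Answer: 112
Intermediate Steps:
m = -6 (m = -6*1 = -6)
L(z, A) = 0 (L(z, A) = (-6 + z)*0 = 0)
L(-8, 2)*Q(12, -2) + 112 = 0*(-10) + 112 = 0 + 112 = 112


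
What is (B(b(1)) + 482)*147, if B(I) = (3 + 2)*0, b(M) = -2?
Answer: 70854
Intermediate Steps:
B(I) = 0 (B(I) = 5*0 = 0)
(B(b(1)) + 482)*147 = (0 + 482)*147 = 482*147 = 70854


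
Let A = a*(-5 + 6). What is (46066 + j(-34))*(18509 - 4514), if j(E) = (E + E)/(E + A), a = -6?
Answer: 1289434923/2 ≈ 6.4472e+8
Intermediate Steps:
A = -6 (A = -6*(-5 + 6) = -6*1 = -6)
j(E) = 2*E/(-6 + E) (j(E) = (E + E)/(E - 6) = (2*E)/(-6 + E) = 2*E/(-6 + E))
(46066 + j(-34))*(18509 - 4514) = (46066 + 2*(-34)/(-6 - 34))*(18509 - 4514) = (46066 + 2*(-34)/(-40))*13995 = (46066 + 2*(-34)*(-1/40))*13995 = (46066 + 17/10)*13995 = (460677/10)*13995 = 1289434923/2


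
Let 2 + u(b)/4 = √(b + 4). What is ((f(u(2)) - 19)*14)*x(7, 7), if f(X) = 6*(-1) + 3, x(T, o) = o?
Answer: -2156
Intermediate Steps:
u(b) = -8 + 4*√(4 + b) (u(b) = -8 + 4*√(b + 4) = -8 + 4*√(4 + b))
f(X) = -3 (f(X) = -6 + 3 = -3)
((f(u(2)) - 19)*14)*x(7, 7) = ((-3 - 19)*14)*7 = -22*14*7 = -308*7 = -2156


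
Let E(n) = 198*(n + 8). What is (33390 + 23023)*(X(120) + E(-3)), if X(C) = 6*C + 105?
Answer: 102389595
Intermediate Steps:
X(C) = 105 + 6*C
E(n) = 1584 + 198*n (E(n) = 198*(8 + n) = 1584 + 198*n)
(33390 + 23023)*(X(120) + E(-3)) = (33390 + 23023)*((105 + 6*120) + (1584 + 198*(-3))) = 56413*((105 + 720) + (1584 - 594)) = 56413*(825 + 990) = 56413*1815 = 102389595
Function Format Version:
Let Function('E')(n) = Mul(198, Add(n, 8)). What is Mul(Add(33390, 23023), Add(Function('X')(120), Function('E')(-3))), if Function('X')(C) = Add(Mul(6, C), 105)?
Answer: 102389595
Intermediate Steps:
Function('X')(C) = Add(105, Mul(6, C))
Function('E')(n) = Add(1584, Mul(198, n)) (Function('E')(n) = Mul(198, Add(8, n)) = Add(1584, Mul(198, n)))
Mul(Add(33390, 23023), Add(Function('X')(120), Function('E')(-3))) = Mul(Add(33390, 23023), Add(Add(105, Mul(6, 120)), Add(1584, Mul(198, -3)))) = Mul(56413, Add(Add(105, 720), Add(1584, -594))) = Mul(56413, Add(825, 990)) = Mul(56413, 1815) = 102389595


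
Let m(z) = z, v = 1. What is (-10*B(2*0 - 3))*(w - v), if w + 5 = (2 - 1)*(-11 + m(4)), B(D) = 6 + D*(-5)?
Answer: 2730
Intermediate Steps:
B(D) = 6 - 5*D
w = -12 (w = -5 + (2 - 1)*(-11 + 4) = -5 + 1*(-7) = -5 - 7 = -12)
(-10*B(2*0 - 3))*(w - v) = (-10*(6 - 5*(2*0 - 3)))*(-12 - 1*1) = (-10*(6 - 5*(0 - 3)))*(-12 - 1) = -10*(6 - 5*(-3))*(-13) = -10*(6 + 15)*(-13) = -10*21*(-13) = -210*(-13) = 2730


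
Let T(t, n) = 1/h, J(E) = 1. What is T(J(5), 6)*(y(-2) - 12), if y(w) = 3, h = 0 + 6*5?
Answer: -3/10 ≈ -0.30000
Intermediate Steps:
h = 30 (h = 0 + 30 = 30)
T(t, n) = 1/30
T(J(5), 6)*(y(-2) - 12) = (3 - 12)/30 = (1/30)*(-9) = -3/10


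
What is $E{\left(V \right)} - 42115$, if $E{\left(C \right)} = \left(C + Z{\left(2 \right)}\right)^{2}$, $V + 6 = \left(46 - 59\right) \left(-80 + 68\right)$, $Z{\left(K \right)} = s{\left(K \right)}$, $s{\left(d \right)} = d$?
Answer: $-19011$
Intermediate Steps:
$Z{\left(K \right)} = K$
$V = 150$ ($V = -6 + \left(46 - 59\right) \left(-80 + 68\right) = -6 - -156 = -6 + 156 = 150$)
$E{\left(C \right)} = \left(2 + C\right)^{2}$ ($E{\left(C \right)} = \left(C + 2\right)^{2} = \left(2 + C\right)^{2}$)
$E{\left(V \right)} - 42115 = \left(2 + 150\right)^{2} - 42115 = 152^{2} - 42115 = 23104 - 42115 = -19011$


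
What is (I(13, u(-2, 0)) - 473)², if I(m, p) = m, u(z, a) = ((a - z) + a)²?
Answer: 211600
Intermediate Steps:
u(z, a) = (-z + 2*a)²
(I(13, u(-2, 0)) - 473)² = (13 - 473)² = (-460)² = 211600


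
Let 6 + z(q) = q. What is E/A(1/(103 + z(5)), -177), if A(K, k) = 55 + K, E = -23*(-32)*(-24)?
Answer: -1801728/5611 ≈ -321.11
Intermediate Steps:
z(q) = -6 + q
E = -17664 (E = 736*(-24) = -17664)
E/A(1/(103 + z(5)), -177) = -17664/(55 + 1/(103 + (-6 + 5))) = -17664/(55 + 1/(103 - 1)) = -17664/(55 + 1/102) = -17664/5611/102 = -17664*102/5611 = -1801728/5611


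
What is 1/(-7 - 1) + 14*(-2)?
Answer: -225/8 ≈ -28.125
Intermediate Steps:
1/(-7 - 1) + 14*(-2) = 1/(-8) - 28 = -⅛ - 28 = -225/8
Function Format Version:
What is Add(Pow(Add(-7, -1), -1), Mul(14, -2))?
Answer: Rational(-225, 8) ≈ -28.125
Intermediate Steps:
Add(Pow(Add(-7, -1), -1), Mul(14, -2)) = Add(Pow(-8, -1), -28) = Add(Rational(-1, 8), -28) = Rational(-225, 8)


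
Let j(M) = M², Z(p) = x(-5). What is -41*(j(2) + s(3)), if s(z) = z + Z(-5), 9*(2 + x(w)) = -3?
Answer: -574/3 ≈ -191.33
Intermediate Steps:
x(w) = -7/3 (x(w) = -2 + (⅑)*(-3) = -2 - ⅓ = -7/3)
Z(p) = -7/3
s(z) = -7/3 + z (s(z) = z - 7/3 = -7/3 + z)
-41*(j(2) + s(3)) = -41*(2² + (-7/3 + 3)) = -41*(4 + ⅔) = -41*14/3 = -574/3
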